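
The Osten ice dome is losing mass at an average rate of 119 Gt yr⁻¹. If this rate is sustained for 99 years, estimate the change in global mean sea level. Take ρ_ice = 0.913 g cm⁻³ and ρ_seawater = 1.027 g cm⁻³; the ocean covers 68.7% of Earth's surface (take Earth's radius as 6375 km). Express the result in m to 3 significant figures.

≈ 0.0327 m

Total mass lost = 119 Gt/yr × 99 yr = 1.178×10^4 Gt = 1.178×10^16 kg.
ρ_w = 1.027 g cm⁻³ = 1027 kg m⁻³, so water volume = 1.178×10^16 / 1027 = 1.147×10^13 m³.
Δh = 1.147×10^13 / 3.51×10^14 = 0.0327 m.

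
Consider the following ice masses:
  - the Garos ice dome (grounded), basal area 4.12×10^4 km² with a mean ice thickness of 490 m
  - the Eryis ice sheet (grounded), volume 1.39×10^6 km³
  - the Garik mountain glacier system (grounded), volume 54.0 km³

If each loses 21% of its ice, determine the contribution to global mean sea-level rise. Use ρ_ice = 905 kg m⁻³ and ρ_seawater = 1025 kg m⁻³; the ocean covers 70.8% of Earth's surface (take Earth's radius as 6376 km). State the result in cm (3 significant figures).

Garos: ice volume = 4.12×10^4 km² × 490 m = 2.019×10^4 km³; 0.21 × 2.019×10^4 × (905/1025) = 3743 km³ of water.
Eryis: 0.21 × 1.39×10^6 km³ × (905/1025) = 2.577×10^5 km³ of water.
Garik: 0.21 × 54.0 km³ × (905/1025) = 10.01 km³ of water.
Total added water ≈ 2.615×10^14 m³ over 3.62×10^14 m² → Δh = 0.723 m = 72.3 cm.

≈ 72.3 cm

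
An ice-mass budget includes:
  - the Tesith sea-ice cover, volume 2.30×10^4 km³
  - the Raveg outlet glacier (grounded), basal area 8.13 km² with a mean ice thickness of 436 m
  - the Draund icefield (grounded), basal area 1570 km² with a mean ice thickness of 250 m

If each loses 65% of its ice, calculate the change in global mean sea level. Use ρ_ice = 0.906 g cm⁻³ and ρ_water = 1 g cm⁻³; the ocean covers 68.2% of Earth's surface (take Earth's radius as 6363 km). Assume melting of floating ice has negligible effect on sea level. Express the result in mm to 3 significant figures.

≈ 0.672 mm

The Tesith sea-ice cover is floating and already displaces its own weight of water, so its melt adds essentially nothing to sea level.
Raveg: ice volume = 8.13 km² × 436 m = 3.545 km³; 0.65 × 3.545 × (906/1000) = 2.087 km³ of water.
Draund: ice volume = 1570 km² × 250 m = 392.5 km³; 0.65 × 392.5 × (906/1000) = 231.1 km³ of water.
Total added water ≈ 2.332×10^11 m³ over 3.47×10^14 m² → Δh = 6.72×10^-4 m = 0.672 mm.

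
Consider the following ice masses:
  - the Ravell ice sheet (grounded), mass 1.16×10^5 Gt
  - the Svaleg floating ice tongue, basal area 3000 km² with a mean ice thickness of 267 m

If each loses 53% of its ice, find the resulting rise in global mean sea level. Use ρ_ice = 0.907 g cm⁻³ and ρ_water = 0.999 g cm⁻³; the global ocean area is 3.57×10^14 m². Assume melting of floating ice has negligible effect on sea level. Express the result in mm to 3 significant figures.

Ravell: 0.53 × 1.16×10^5 Gt = 6.148×10^16 kg; dividing by ρ_w = 0.999 g cm⁻³ = 999 kg m⁻³ gives 6.154×10^13 m³ of water.
The Svaleg floating ice tongue is floating and already displaces its own weight of water, so its melt adds essentially nothing to sea level.
Total added water ≈ 6.154×10^13 m³ over 3.57×10^14 m² → Δh = 0.172 m = 172 mm.

≈ 172 mm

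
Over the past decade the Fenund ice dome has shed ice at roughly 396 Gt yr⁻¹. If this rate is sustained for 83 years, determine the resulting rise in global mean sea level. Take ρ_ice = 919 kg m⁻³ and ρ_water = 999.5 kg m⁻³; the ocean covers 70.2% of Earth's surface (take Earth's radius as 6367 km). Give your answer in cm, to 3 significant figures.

Total mass lost = 396 Gt/yr × 83 yr = 3.287×10^4 Gt = 3.287×10^16 kg.
ρ_w = 999.5 kg m⁻³, so water volume = 3.287×10^16 / 999.5 = 3.288×10^13 m³.
Δh = 3.288×10^13 / 3.58×10^14 = 0.0920 m = 9.20 cm.

≈ 9.20 cm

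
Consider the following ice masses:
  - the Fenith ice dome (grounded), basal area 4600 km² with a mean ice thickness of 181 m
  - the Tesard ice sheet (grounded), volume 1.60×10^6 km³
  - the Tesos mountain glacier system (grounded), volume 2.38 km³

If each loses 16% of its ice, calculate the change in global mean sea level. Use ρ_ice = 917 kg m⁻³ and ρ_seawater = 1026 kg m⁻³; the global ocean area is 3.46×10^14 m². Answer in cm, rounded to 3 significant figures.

≈ 66.2 cm

Fenith: ice volume = 4600 km² × 181 m = 832.6 km³; 0.16 × 832.6 × (917/1026) = 119.1 km³ of water.
Tesard: 0.16 × 1.60×10^6 km³ × (917/1026) = 2.288×10^5 km³ of water.
Tesos: 0.16 × 2.38 km³ × (917/1026) = 0.3403 km³ of water.
Total added water ≈ 2.289×10^14 m³ over 3.46×10^14 m² → Δh = 0.662 m = 66.2 cm.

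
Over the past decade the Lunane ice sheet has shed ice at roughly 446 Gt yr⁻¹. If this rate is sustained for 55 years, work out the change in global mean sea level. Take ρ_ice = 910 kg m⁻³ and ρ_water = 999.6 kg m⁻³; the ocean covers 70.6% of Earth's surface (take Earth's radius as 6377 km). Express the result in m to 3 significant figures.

Total mass lost = 446 Gt/yr × 55 yr = 2.453×10^4 Gt = 2.453×10^16 kg.
ρ_w = 999.6 kg m⁻³, so water volume = 2.453×10^16 / 999.6 = 2.454×10^13 m³.
Δh = 2.454×10^13 / 3.61×10^14 = 0.0680 m.

≈ 0.0680 m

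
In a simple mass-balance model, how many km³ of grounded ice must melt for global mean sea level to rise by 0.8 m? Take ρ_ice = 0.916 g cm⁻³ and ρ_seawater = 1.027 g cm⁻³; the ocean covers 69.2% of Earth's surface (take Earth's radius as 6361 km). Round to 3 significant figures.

≈ 3.16×10^5 km³

Required water volume = Δh × A = 0.8 m × 3.52×10^14 m² = 2.815×10^14 m³ = 2.815×10^5 km³.
Ice volume = water volume × ρ_w/ρ_ice = 2.815×10^5 × 1027/916 = 3.16×10^5 km³.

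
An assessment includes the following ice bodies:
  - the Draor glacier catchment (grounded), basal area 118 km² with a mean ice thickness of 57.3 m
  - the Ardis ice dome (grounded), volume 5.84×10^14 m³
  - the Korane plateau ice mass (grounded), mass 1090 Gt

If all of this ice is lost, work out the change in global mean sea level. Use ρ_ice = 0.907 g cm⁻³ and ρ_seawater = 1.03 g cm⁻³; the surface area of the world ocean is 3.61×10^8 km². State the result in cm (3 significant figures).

≈ 143 cm

Draor: ice volume = 118 km² × 57.3 m = 6.761 km³; 6.761 × (907/1030) = 5.954 km³ of water.
Ardis: 5.84×10^14 m³ × (907/1030) = 5.143×10^14 m³ of water.
Korane: 1090 Gt = 1.090×10^15 kg; dividing by ρ_w = 1.03 g cm⁻³ = 1030 kg m⁻³ gives 1.058×10^12 m³ of water.
Total added water ≈ 5.153×10^14 m³ over 3.61×10^14 m² → Δh = 1.43 m = 143 cm.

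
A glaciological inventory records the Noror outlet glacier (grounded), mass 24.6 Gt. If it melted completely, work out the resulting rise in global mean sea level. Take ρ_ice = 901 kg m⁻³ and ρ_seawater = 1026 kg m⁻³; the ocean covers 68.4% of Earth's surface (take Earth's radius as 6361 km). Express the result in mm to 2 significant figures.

≈ 0.069 mm

Noror: 24.6 Gt = 2.460×10^13 kg; dividing by ρ_w = 1026 kg m⁻³ gives 2.398×10^10 m³ of water.
Spread over 3.48×10^14 m² of ocean, Δh = 2.398×10^10 / 3.48×10^14 = 6.89×10^-5 m = 0.069 mm.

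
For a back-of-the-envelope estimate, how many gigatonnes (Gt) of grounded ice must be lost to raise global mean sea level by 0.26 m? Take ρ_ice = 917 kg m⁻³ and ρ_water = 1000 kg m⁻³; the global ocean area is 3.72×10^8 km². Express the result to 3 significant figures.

Required water volume = Δh × A = 0.26 m × 3.72×10^14 m² = 9.672×10^13 m³.
ρ_w = 1000 kg m⁻³, so the mass of water = 9.672×10^13 m³ × 1000 kg m⁻³ = 9.672×10^16 kg = 9.67×10^4 Gt (and the same mass of ice, by conservation).

≈ 9.67×10^4 Gt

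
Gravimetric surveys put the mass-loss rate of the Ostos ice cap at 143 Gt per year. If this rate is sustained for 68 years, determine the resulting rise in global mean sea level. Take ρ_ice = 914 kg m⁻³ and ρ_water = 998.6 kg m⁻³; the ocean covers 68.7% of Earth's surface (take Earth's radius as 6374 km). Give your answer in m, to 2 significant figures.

Total mass lost = 143 Gt/yr × 68 yr = 9724 Gt = 9.724×10^15 kg.
ρ_w = 998.6 kg m⁻³, so water volume = 9.724×10^15 / 998.6 = 9.738×10^12 m³.
Δh = 9.738×10^12 / 3.51×10^14 = 0.0278 m.

≈ 0.028 m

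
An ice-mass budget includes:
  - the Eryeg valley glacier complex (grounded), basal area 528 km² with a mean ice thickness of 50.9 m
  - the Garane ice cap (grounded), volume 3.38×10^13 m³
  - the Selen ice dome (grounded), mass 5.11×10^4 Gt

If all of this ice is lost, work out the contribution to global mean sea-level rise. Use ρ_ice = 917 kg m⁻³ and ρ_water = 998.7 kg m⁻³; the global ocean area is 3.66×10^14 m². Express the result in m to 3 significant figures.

Eryeg: ice volume = 528 km² × 50.9 m = 26.88 km³; 26.88 × (917/998.7) = 24.68 km³ of water.
Garane: 3.38×10^13 m³ × (917/998.7) = 3.103×10^13 m³ of water.
Selen: 5.11×10^4 Gt = 5.110×10^16 kg; dividing by ρ_w = 998.7 kg m⁻³ gives 5.117×10^13 m³ of water.
Total added water ≈ 8.223×10^13 m³ over 3.66×10^14 m² → Δh = 0.225 m.

≈ 0.225 m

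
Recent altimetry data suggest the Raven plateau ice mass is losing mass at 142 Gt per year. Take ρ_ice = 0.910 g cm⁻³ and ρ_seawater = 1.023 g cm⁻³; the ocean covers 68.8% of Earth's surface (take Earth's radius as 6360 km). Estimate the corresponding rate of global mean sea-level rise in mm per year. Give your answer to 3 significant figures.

≈ 0.397 mm/yr

ρ_w = 1.023 g cm⁻³ = 1023 kg m⁻³. Annual water volume added = 142 Gt / ρ_w = 1.420×10^14 kg / 1023 kg m⁻³ = 1.388×10^11 m³.
Δh per year = 1.388×10^11 / 3.50×10^14 = 3.97×10^-4 m = 0.397 mm.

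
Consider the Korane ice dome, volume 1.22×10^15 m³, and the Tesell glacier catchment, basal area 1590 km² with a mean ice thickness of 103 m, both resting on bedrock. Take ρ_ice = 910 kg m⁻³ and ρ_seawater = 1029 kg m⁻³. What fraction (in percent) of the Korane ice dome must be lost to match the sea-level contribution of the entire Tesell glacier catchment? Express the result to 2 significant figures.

Equal sea-level rise means equal mass of meltwater, i.e. equal mass of ice lost.
Ice mass of Tesell: 1.490×10^14 kg; ice mass of Korane: 1.110×10^18 kg.
Fraction required = 1.490×10^14 / 1.110×10^18 = 1.34×10^-4 → 0.013 %.

≈ 0.013 %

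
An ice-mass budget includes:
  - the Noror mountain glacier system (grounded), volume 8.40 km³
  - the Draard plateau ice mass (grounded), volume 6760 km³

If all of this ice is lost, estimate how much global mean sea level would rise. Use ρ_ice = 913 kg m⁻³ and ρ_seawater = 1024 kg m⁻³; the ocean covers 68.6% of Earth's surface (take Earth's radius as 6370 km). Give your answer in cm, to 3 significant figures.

≈ 1.73 cm

Noror: 8.40 km³ × (913/1024) = 7.489 km³ of water.
Draard: 6760 km³ × (913/1024) = 6027 km³ of water.
Total added water ≈ 6.035×10^12 m³ over 3.50×10^14 m² → Δh = 0.0173 m = 1.73 cm.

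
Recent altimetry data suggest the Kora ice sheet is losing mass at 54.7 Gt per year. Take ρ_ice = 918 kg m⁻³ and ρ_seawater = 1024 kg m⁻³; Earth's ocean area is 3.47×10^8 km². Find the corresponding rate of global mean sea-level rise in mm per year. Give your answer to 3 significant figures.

ρ_w = 1024 kg m⁻³. Annual water volume added = 54.7 Gt / ρ_w = 5.470×10^13 kg / 1024 kg m⁻³ = 5.342×10^10 m³.
Δh per year = 5.342×10^10 / 3.47×10^14 = 1.54×10^-4 m = 0.154 mm.

≈ 0.154 mm/yr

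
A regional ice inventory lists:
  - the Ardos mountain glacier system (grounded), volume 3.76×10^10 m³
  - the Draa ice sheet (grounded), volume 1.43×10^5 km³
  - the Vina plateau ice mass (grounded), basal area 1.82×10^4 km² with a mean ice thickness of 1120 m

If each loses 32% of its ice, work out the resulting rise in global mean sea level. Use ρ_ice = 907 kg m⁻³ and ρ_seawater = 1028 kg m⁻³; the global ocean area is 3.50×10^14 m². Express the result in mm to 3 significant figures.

Ardos: 0.32 × 3.76×10^10 m³ × (907/1028) = 1.062×10^10 m³ of water.
Draa: 0.32 × 1.43×10^5 km³ × (907/1028) = 4.037×10^4 km³ of water.
Vina: ice volume = 1.82×10^4 km² × 1120 m = 2.038×10^4 km³; 0.32 × 2.038×10^4 × (907/1028) = 5755 km³ of water.
Total added water ≈ 4.614×10^13 m³ over 3.50×10^14 m² → Δh = 0.132 m = 132 mm.

≈ 132 mm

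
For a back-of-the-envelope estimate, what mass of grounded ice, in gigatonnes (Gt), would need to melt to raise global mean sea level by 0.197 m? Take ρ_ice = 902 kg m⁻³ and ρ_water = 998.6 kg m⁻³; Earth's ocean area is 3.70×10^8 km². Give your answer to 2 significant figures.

Required water volume = Δh × A = 0.197 m × 3.70×10^14 m² = 7.289×10^13 m³.
ρ_w = 998.6 kg m⁻³, so the mass of water = 7.289×10^13 m³ × 998.6 kg m⁻³ = 7.279×10^16 kg = 7.3×10^4 Gt (and the same mass of ice, by conservation).

≈ 7.3×10^4 Gt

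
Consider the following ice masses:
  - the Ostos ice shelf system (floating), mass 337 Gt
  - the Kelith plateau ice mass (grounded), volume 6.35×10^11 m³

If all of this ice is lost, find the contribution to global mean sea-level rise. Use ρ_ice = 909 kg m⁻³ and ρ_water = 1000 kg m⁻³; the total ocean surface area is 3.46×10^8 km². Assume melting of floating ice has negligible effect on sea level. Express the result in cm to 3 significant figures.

The Ostos ice shelf system is floating and already displaces its own weight of water, so its melt adds essentially nothing to sea level.
Kelith: 6.35×10^11 m³ × (909/1000) = 5.772×10^11 m³ of water.
Total added water ≈ 5.772×10^11 m³ over 3.46×10^14 m² → Δh = 1.67×10^-3 m = 0.167 cm.

≈ 0.167 cm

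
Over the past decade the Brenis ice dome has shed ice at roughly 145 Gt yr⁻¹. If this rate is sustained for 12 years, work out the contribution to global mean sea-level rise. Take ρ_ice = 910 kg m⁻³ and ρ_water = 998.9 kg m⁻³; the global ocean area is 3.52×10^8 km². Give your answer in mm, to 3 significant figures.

≈ 4.95 mm

Total mass lost = 145 Gt/yr × 12 yr = 1740 Gt = 1.740×10^15 kg.
ρ_w = 998.9 kg m⁻³, so water volume = 1.740×10^15 / 998.9 = 1.742×10^12 m³.
Δh = 1.742×10^12 / 3.52×10^14 = 4.95×10^-3 m = 4.95 mm.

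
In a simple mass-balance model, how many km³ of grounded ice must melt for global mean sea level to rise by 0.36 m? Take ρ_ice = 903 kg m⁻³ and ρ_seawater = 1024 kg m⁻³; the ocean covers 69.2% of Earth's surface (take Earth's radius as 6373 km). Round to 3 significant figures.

≈ 1.44×10^5 km³

Required water volume = Δh × A = 0.36 m × 3.53×10^14 m² = 1.271×10^14 m³ = 1.271×10^5 km³.
Ice volume = water volume × ρ_w/ρ_ice = 1.271×10^5 × 1024/903 = 1.44×10^5 km³.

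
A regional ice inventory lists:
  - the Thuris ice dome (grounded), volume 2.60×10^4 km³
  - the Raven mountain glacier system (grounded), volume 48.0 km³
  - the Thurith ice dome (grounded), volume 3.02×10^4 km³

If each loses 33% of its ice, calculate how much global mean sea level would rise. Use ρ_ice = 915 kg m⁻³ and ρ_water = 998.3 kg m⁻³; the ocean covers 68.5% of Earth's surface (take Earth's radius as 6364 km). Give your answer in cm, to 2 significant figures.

≈ 4.9 cm

Thuris: 0.33 × 2.60×10^4 km³ × (915/998.3) = 7864 km³ of water.
Raven: 0.33 × 48.0 km³ × (915/998.3) = 14.52 km³ of water.
Thurith: 0.33 × 3.02×10^4 km³ × (915/998.3) = 9134 km³ of water.
Total added water ≈ 1.701×10^13 m³ over 3.49×10^14 m² → Δh = 0.0488 m = 4.9 cm.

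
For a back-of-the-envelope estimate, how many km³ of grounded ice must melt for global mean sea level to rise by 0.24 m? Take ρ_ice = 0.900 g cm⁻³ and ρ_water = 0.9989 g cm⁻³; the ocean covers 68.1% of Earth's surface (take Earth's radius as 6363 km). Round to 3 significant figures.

≈ 9.23×10^4 km³

Required water volume = Δh × A = 0.24 m × 3.46×10^14 m² = 8.316×10^13 m³ = 8.316×10^4 km³.
Ice volume = water volume × ρ_w/ρ_ice = 8.316×10^4 × 998.9/900 = 9.23×10^4 km³.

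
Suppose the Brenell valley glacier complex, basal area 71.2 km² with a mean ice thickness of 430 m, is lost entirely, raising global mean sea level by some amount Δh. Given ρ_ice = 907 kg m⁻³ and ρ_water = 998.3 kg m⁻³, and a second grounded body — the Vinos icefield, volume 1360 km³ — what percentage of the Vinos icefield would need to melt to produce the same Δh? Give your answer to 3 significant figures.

Equal sea-level rise means equal mass of meltwater, i.e. equal mass of ice lost.
Ice mass of Brenell: 2.777×10^13 kg; ice mass of Vinos: 1.234×10^15 kg.
Fraction required = 2.777×10^13 / 1.234×10^15 = 0.0225 → 2.25 %.

≈ 2.25 %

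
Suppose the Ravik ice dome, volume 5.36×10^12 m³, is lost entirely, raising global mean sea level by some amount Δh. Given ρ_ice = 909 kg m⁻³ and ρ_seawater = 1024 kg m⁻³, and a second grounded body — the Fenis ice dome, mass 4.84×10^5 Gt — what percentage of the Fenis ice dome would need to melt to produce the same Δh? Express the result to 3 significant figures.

Equal sea-level rise means equal mass of meltwater, i.e. equal mass of ice lost.
Ice mass of Ravik: 4.872×10^15 kg; ice mass of Fenis: 4.840×10^17 kg.
Fraction required = 4.872×10^15 / 4.840×10^17 = 0.0101 → 1.01 %.

≈ 1.01 %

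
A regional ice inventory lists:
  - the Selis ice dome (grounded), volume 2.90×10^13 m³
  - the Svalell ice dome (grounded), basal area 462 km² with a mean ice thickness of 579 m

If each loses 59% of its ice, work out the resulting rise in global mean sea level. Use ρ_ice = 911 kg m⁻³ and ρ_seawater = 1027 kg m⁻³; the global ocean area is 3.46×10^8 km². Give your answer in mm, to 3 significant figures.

Selis: 0.59 × 2.90×10^13 m³ × (911/1027) = 1.518×10^13 m³ of water.
Svalell: ice volume = 462 km² × 579 m = 267.5 km³; 0.59 × 267.5 × (911/1027) = 140.0 km³ of water.
Total added water ≈ 1.532×10^13 m³ over 3.46×10^14 m² → Δh = 0.0443 m = 44.3 mm.

≈ 44.3 mm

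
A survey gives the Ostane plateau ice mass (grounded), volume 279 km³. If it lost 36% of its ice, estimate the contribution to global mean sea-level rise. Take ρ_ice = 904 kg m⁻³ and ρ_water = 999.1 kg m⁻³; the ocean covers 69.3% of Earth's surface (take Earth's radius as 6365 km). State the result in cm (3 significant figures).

Ostane: 0.36 × 279 km³ × (904/999.1) = 90.88 km³ of water.
Spread over 3.53×10^14 m² of ocean, Δh = 9.088×10^10 / 3.53×10^14 = 2.58×10^-4 m = 0.0258 cm.

≈ 0.0258 cm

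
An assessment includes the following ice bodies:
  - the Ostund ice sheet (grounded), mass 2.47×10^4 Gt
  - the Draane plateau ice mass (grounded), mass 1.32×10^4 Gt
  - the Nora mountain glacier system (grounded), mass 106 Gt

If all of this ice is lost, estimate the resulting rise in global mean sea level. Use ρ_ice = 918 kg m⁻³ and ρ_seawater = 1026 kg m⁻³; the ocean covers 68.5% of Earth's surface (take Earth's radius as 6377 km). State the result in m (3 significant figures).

Ostund: 2.47×10^4 Gt = 2.470×10^16 kg; dividing by ρ_w = 1026 kg m⁻³ gives 2.407×10^13 m³ of water.
Draane: 1.32×10^4 Gt = 1.320×10^16 kg; dividing by ρ_w = 1026 kg m⁻³ gives 1.287×10^13 m³ of water.
Nora: 106 Gt = 1.060×10^14 kg; dividing by ρ_w = 1026 kg m⁻³ gives 1.033×10^11 m³ of water.
Total added water ≈ 3.704×10^13 m³ over 3.50×10^14 m² → Δh = 0.106 m.

≈ 0.106 m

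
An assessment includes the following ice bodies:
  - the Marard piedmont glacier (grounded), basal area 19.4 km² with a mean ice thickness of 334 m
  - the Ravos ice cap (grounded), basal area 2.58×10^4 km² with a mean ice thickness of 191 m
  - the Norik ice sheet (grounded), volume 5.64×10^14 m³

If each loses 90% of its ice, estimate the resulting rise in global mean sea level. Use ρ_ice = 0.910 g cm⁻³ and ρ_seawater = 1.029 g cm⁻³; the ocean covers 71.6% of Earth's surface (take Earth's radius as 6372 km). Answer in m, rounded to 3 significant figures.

≈ 1.24 m

Marard: ice volume = 19.4 km² × 334 m = 6.480 km³; 0.9 × 6.480 × (910/1029) = 5.157 km³ of water.
Ravos: ice volume = 2.58×10^4 km² × 191 m = 4928 km³; 0.9 × 4928 × (910/1029) = 3922 km³ of water.
Norik: 0.9 × 5.64×10^14 m³ × (910/1029) = 4.489×10^14 m³ of water.
Total added water ≈ 4.528×10^14 m³ over 3.65×10^14 m² → Δh = 1.24 m.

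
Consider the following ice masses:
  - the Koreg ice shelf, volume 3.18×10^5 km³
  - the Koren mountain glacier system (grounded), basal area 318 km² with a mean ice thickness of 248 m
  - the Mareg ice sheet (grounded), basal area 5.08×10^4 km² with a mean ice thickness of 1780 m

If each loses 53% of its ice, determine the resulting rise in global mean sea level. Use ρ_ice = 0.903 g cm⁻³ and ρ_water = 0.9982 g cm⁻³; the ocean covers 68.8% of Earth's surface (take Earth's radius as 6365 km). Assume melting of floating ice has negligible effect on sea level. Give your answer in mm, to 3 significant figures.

The Koreg ice shelf is floating and already displaces its own weight of water, so its melt adds essentially nothing to sea level.
Koren: ice volume = 318 km² × 248 m = 78.86 km³; 0.53 × 78.86 × (903/998.2) = 37.81 km³ of water.
Mareg: ice volume = 5.08×10^4 km² × 1780 m = 9.042×10^4 km³; 0.53 × 9.042×10^4 × (903/998.2) = 4.335×10^4 km³ of water.
Total added water ≈ 4.339×10^13 m³ over 3.50×10^14 m² → Δh = 0.124 m = 124 mm.

≈ 124 mm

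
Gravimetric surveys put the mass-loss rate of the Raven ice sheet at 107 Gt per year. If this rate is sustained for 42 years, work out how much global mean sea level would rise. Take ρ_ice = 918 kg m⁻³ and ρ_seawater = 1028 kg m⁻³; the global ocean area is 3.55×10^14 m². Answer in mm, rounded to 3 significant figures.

≈ 12.3 mm

Total mass lost = 107 Gt/yr × 42 yr = 4494 Gt = 4.494×10^15 kg.
ρ_w = 1028 kg m⁻³, so water volume = 4.494×10^15 / 1028 = 4.372×10^12 m³.
Δh = 4.372×10^12 / 3.55×10^14 = 0.0123 m = 12.3 mm.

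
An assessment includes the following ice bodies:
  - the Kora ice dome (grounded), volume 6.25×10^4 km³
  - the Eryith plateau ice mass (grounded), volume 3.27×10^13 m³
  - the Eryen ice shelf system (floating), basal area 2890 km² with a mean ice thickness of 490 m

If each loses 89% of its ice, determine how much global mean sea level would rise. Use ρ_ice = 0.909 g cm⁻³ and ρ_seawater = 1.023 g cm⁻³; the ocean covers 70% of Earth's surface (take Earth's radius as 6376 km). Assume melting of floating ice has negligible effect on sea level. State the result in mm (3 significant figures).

Kora: 0.89 × 6.25×10^4 km³ × (909/1023) = 4.943×10^4 km³ of water.
Eryith: 0.89 × 3.27×10^13 m³ × (909/1023) = 2.586×10^13 m³ of water.
The Eryen ice shelf system is floating and already displaces its own weight of water, so its melt adds essentially nothing to sea level.
Total added water ≈ 7.529×10^13 m³ over 3.58×10^14 m² → Δh = 0.211 m = 211 mm.

≈ 211 mm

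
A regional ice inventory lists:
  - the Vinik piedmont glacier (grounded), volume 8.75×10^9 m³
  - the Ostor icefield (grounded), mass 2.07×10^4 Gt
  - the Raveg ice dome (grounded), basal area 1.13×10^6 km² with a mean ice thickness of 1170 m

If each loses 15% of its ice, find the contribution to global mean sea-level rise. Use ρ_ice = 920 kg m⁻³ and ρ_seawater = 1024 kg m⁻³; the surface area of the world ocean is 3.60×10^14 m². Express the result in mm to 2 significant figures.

≈ 500 mm

Vinik: 0.15 × 8.75×10^9 m³ × (920/1024) = 1.179×10^9 m³ of water.
Ostor: 0.15 × 2.07×10^4 Gt = 3.105×10^15 kg; dividing by ρ_w = 1024 kg m⁻³ gives 3.032×10^12 m³ of water.
Raveg: ice volume = 1.13×10^6 km² × 1170 m = 1.322×10^6 km³; 0.15 × 1.322×10^6 × (920/1024) = 1.782×10^5 km³ of water.
Total added water ≈ 1.812×10^14 m³ over 3.60×10^14 m² → Δh = 0.503 m = 500 mm.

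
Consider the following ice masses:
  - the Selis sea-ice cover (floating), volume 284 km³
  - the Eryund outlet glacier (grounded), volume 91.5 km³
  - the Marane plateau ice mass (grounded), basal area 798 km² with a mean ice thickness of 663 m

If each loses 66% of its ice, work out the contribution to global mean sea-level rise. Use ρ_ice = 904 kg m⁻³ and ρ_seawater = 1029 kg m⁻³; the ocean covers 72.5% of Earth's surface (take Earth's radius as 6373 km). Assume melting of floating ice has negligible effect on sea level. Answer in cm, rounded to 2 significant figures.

≈ 0.097 cm

The Selis sea-ice cover is floating and already displaces its own weight of water, so its melt adds essentially nothing to sea level.
Eryund: 0.66 × 91.5 km³ × (904/1029) = 53.05 km³ of water.
Marane: ice volume = 798 km² × 663 m = 529.1 km³; 0.66 × 529.1 × (904/1029) = 306.8 km³ of water.
Total added water ≈ 3.598×10^11 m³ over 3.70×10^14 m² → Δh = 9.72×10^-4 m = 0.097 cm.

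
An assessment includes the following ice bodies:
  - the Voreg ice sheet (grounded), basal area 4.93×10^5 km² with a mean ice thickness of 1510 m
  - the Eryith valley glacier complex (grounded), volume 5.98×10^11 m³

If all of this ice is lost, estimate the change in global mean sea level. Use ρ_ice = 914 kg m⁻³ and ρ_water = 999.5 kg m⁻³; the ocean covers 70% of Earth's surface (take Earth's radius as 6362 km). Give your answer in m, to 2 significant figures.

Voreg: ice volume = 4.93×10^5 km² × 1510 m = 7.444×10^5 km³; 7.444×10^5 × (914/999.5) = 6.807×10^5 km³ of water.
Eryith: 5.98×10^11 m³ × (914/999.5) = 5.468×10^11 m³ of water.
Total added water ≈ 6.813×10^14 m³ over 3.56×10^14 m² → Δh = 1.91 m.

≈ 1.9 m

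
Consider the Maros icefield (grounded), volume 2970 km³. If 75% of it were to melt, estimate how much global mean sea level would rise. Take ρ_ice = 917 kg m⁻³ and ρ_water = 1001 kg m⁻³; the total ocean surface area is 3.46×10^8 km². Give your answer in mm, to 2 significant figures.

Maros: 0.75 × 2970 km³ × (917/1001) = 2041 km³ of water.
Spread over 3.46×10^14 m² of ocean, Δh = 2.041×10^12 / 3.46×10^14 = 5.90×10^-3 m = 5.9 mm.

≈ 5.9 mm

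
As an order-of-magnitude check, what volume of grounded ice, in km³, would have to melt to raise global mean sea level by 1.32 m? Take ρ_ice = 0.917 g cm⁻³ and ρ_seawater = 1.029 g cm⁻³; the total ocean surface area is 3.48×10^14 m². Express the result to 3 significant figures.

≈ 5.15×10^5 km³

Required water volume = Δh × A = 1.32 m × 3.48×10^14 m² = 4.594×10^14 m³ = 4.594×10^5 km³.
Ice volume = water volume × ρ_w/ρ_ice = 4.594×10^5 × 1029/917 = 5.15×10^5 km³.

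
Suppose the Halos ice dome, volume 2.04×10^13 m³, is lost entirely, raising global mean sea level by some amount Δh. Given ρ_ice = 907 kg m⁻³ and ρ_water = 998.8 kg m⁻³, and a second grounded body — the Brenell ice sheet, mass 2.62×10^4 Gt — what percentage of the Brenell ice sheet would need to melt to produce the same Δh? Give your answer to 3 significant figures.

Equal sea-level rise means equal mass of meltwater, i.e. equal mass of ice lost.
Ice mass of Halos: 1.850×10^16 kg; ice mass of Brenell: 2.620×10^16 kg.
Fraction required = 1.850×10^16 / 2.620×10^16 = 0.706 → 70.6 %.

≈ 70.6 %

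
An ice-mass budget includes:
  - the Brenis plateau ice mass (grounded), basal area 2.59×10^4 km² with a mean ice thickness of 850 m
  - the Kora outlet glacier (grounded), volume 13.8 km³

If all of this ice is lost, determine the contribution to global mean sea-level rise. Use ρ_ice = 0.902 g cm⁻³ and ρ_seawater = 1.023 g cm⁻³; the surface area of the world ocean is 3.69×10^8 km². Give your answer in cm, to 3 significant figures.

Brenis: ice volume = 2.59×10^4 km² × 850 m = 2.202×10^4 km³; 2.202×10^4 × (902/1023) = 1.941×10^4 km³ of water.
Kora: 13.8 km³ × (902/1023) = 12.17 km³ of water.
Total added water ≈ 1.942×10^13 m³ over 3.69×10^14 m² → Δh = 0.0526 m = 5.26 cm.

≈ 5.26 cm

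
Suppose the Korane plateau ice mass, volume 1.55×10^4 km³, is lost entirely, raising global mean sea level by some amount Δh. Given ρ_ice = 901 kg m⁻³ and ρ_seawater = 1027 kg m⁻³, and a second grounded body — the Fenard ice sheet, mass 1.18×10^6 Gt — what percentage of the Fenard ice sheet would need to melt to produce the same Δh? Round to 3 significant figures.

≈ 1.18 %

Equal sea-level rise means equal mass of meltwater, i.e. equal mass of ice lost.
Ice mass of Korane: 1.397×10^16 kg; ice mass of Fenard: 1.180×10^18 kg.
Fraction required = 1.397×10^16 / 1.180×10^18 = 0.0118 → 1.18 %.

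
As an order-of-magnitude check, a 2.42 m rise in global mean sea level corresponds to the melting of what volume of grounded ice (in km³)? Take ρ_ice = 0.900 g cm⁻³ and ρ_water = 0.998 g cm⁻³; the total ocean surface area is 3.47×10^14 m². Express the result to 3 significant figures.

≈ 9.31×10^5 km³

Required water volume = Δh × A = 2.42 m × 3.47×10^14 m² = 8.397×10^14 m³ = 8.397×10^5 km³.
Ice volume = water volume × ρ_w/ρ_ice = 8.397×10^5 × 998/900 = 9.31×10^5 km³.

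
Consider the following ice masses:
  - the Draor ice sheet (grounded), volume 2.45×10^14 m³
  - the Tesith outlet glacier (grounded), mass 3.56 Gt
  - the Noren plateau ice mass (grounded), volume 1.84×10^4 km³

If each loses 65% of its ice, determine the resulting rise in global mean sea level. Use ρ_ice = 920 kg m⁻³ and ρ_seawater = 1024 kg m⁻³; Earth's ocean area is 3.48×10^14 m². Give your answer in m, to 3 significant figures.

≈ 0.442 m

Draor: 0.65 × 2.45×10^14 m³ × (920/1024) = 1.431×10^14 m³ of water.
Tesith: 0.65 × 3.56 Gt = 2.314×10^12 kg; dividing by ρ_w = 1024 kg m⁻³ gives 2.260×10^9 m³ of water.
Noren: 0.65 × 1.84×10^4 km³ × (920/1024) = 1.075×10^4 km³ of water.
Total added water ≈ 1.538×10^14 m³ over 3.48×10^14 m² → Δh = 0.442 m.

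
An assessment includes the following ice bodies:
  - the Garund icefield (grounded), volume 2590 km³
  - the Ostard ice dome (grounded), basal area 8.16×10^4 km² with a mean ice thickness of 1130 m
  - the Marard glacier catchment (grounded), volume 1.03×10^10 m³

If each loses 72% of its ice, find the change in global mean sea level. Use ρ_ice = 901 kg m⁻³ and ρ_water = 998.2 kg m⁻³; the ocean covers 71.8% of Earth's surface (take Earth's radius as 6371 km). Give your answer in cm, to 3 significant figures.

Garund: 0.72 × 2590 km³ × (901/998.2) = 1683 km³ of water.
Ostard: ice volume = 8.16×10^4 km² × 1130 m = 9.221×10^4 km³; 0.72 × 9.221×10^4 × (901/998.2) = 5.993×10^4 km³ of water.
Marard: 0.72 × 1.03×10^10 m³ × (901/998.2) = 6.694×10^9 m³ of water.
Total added water ≈ 6.161×10^13 m³ over 3.66×10^14 m² → Δh = 0.168 m = 16.8 cm.

≈ 16.8 cm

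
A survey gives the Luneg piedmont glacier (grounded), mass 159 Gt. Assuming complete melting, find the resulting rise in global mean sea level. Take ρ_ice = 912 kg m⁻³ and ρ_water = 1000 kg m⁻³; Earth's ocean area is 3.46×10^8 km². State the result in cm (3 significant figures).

≈ 0.0460 cm

Luneg: 159 Gt = 1.590×10^14 kg; dividing by ρ_w = 1000 kg m⁻³ gives 1.590×10^11 m³ of water.
Spread over 3.46×10^14 m² of ocean, Δh = 1.590×10^11 / 3.46×10^14 = 4.60×10^-4 m = 0.0460 cm.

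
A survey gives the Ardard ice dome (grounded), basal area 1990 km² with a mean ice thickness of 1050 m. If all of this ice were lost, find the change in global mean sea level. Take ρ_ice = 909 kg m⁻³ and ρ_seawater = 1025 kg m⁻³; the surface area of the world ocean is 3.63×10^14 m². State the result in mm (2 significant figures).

≈ 5.1 mm

Ardard: ice volume = 1990 km² × 1050 m = 2090 km³; 2090 × (909/1025) = 1853 km³ of water.
Spread over 3.63×10^14 m² of ocean, Δh = 1.853×10^12 / 3.63×10^14 = 5.10×10^-3 m = 5.1 mm.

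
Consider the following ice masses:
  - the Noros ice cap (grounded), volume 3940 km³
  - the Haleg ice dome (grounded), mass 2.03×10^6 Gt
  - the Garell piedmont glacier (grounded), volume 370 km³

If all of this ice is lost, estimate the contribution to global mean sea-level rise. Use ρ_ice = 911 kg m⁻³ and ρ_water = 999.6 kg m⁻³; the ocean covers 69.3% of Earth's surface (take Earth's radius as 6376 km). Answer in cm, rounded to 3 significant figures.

≈ 575 cm

Noros: 3940 km³ × (911/999.6) = 3591 km³ of water.
Haleg: 2.03×10^6 Gt = 2.030×10^18 kg; dividing by ρ_w = 999.6 kg m⁻³ gives 2.031×10^15 m³ of water.
Garell: 370 km³ × (911/999.6) = 337.2 km³ of water.
Total added water ≈ 2.035×10^15 m³ over 3.54×10^14 m² → Δh = 5.75 m = 575 cm.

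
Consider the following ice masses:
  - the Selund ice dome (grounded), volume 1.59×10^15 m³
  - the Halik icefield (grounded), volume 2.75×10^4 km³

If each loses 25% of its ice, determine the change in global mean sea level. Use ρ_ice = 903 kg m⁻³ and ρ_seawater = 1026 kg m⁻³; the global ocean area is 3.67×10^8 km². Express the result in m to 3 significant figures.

≈ 0.970 m

Selund: 0.25 × 1.59×10^15 m³ × (903/1026) = 3.498×10^14 m³ of water.
Halik: 0.25 × 2.75×10^4 km³ × (903/1026) = 6051 km³ of water.
Total added water ≈ 3.559×10^14 m³ over 3.67×10^14 m² → Δh = 0.970 m.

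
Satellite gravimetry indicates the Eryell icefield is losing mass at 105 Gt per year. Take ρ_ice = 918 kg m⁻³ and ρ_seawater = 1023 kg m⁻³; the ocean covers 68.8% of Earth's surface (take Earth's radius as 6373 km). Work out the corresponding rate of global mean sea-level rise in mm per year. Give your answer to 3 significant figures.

≈ 0.292 mm/yr

ρ_w = 1023 kg m⁻³. Annual water volume added = 105 Gt / ρ_w = 1.050×10^14 kg / 1023 kg m⁻³ = 1.026×10^11 m³.
Δh per year = 1.026×10^11 / 3.51×10^14 = 2.92×10^-4 m = 0.292 mm.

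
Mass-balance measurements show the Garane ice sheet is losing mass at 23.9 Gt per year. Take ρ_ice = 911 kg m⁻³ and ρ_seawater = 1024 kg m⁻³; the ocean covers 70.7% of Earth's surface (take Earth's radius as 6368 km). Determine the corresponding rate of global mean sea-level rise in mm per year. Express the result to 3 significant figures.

ρ_w = 1024 kg m⁻³. Annual water volume added = 23.9 Gt / ρ_w = 2.390×10^13 kg / 1024 kg m⁻³ = 2.334×10^10 m³.
Δh per year = 2.334×10^10 / 3.60×10^14 = 6.48×10^-5 m = 0.0648 mm.

≈ 0.0648 mm/yr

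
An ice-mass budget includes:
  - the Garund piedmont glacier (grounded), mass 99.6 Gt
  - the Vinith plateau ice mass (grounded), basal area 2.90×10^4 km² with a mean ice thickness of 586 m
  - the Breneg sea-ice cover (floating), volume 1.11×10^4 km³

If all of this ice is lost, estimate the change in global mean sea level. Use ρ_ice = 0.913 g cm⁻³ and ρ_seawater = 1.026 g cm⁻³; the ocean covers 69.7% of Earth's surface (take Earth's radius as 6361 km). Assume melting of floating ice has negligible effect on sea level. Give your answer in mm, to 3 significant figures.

Garund: 99.6 Gt = 9.960×10^13 kg; dividing by ρ_w = 1.026 g cm⁻³ = 1026 kg m⁻³ gives 9.708×10^10 m³ of water.
Vinith: ice volume = 2.90×10^4 km² × 586 m = 1.699×10^4 km³; 1.699×10^4 × (913/1026) = 1.512×10^4 km³ of water.
The Breneg sea-ice cover is floating and already displaces its own weight of water, so its melt adds essentially nothing to sea level.
Total added water ≈ 1.522×10^13 m³ over 3.54×10^14 m² → Δh = 0.0429 m = 42.9 mm.

≈ 42.9 mm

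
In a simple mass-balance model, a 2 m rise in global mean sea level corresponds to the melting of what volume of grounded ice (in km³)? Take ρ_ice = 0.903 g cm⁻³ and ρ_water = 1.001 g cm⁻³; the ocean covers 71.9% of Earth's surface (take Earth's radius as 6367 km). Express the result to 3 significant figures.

≈ 8.12×10^5 km³

Required water volume = Δh × A = 2 m × 3.66×10^14 m² = 7.326×10^14 m³ = 7.326×10^5 km³.
Ice volume = water volume × ρ_w/ρ_ice = 7.326×10^5 × 1001/903 = 8.12×10^5 km³.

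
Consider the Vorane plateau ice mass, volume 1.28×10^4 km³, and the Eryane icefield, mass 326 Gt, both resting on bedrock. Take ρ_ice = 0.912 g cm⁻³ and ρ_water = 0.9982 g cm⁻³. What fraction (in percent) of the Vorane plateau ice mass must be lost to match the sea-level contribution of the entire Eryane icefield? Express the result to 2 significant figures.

Equal sea-level rise means equal mass of meltwater, i.e. equal mass of ice lost.
Ice mass of Eryane: 3.260×10^14 kg; ice mass of Vorane: 1.167×10^16 kg.
Fraction required = 3.260×10^14 / 1.167×10^16 = 0.0279 → 2.8 %.

≈ 2.8 %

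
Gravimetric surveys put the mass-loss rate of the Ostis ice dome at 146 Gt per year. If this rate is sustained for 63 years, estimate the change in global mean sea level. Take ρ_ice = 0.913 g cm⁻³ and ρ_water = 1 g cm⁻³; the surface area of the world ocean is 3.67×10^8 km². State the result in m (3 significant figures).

Total mass lost = 146 Gt/yr × 63 yr = 9198 Gt = 9.198×10^15 kg.
ρ_w = 1 g cm⁻³ = 1000 kg m⁻³, so water volume = 9.198×10^15 / 1000 = 9.198×10^12 m³.
Δh = 9.198×10^12 / 3.67×10^14 = 0.0251 m.

≈ 0.0251 m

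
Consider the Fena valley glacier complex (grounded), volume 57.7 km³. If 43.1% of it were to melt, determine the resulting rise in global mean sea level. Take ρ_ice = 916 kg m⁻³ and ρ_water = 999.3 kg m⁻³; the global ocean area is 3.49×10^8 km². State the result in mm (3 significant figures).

Fena: 0.431 × 57.7 km³ × (916/999.3) = 22.80 km³ of water.
Spread over 3.49×10^14 m² of ocean, Δh = 2.280×10^10 / 3.49×10^14 = 6.53×10^-5 m = 0.0653 mm.

≈ 0.0653 mm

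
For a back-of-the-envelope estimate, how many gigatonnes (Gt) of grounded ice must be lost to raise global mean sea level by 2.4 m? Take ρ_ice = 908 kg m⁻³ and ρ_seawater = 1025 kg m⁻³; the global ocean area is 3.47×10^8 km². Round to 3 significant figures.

≈ 8.54×10^5 Gt

Required water volume = Δh × A = 2.4 m × 3.47×10^14 m² = 8.328×10^14 m³.
ρ_w = 1025 kg m⁻³, so the mass of water = 8.328×10^14 m³ × 1025 kg m⁻³ = 8.536×10^17 kg = 8.54×10^5 Gt (and the same mass of ice, by conservation).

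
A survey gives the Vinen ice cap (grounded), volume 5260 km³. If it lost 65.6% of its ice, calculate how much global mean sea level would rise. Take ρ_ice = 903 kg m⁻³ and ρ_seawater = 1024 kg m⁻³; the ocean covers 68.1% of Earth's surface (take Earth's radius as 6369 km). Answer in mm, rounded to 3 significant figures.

≈ 8.77 mm

Vinen: 0.656 × 5260 km³ × (903/1024) = 3043 km³ of water.
Spread over 3.47×10^14 m² of ocean, Δh = 3.043×10^12 / 3.47×10^14 = 8.77×10^-3 m = 8.77 mm.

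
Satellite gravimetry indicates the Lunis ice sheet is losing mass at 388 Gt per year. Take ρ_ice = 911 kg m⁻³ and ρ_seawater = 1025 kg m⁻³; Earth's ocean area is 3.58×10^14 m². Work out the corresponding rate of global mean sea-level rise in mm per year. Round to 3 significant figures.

ρ_w = 1025 kg m⁻³. Annual water volume added = 388 Gt / ρ_w = 3.880×10^14 kg / 1025 kg m⁻³ = 3.785×10^11 m³.
Δh per year = 3.785×10^11 / 3.58×10^14 = 1.06×10^-3 m = 1.06 mm.

≈ 1.06 mm/yr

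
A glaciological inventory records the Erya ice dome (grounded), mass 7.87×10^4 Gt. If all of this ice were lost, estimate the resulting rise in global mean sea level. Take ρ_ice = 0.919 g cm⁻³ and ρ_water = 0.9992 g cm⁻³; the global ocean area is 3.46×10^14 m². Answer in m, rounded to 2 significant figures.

≈ 0.23 m

Erya: 7.87×10^4 Gt = 7.870×10^16 kg; dividing by ρ_w = 0.9992 g cm⁻³ = 999.2 kg m⁻³ gives 7.876×10^13 m³ of water.
Spread over 3.46×10^14 m² of ocean, Δh = 7.876×10^13 / 3.46×10^14 = 0.228 m.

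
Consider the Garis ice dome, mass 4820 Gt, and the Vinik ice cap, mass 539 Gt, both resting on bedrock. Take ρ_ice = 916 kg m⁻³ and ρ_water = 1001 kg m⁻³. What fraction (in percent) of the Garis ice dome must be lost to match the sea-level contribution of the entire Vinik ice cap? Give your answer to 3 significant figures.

≈ 11.2 %

Equal sea-level rise means equal mass of meltwater, i.e. equal mass of ice lost.
Ice mass of Vinik: 5.390×10^14 kg; ice mass of Garis: 4.820×10^15 kg.
Fraction required = 5.390×10^14 / 4.820×10^15 = 0.112 → 11.2 %.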